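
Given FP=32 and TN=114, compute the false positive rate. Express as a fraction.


FPR = FP / (FP + TN) = 32 / 146 = 16/73.

16/73


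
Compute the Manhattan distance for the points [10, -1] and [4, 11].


d = sum of absolute differences: |10-4|=6 + |-1-11|=12 = 18.

18


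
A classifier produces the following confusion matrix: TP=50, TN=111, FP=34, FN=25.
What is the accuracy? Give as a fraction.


Accuracy = (TP + TN) / (TP + TN + FP + FN) = (50 + 111) / 220 = 161/220.

161/220


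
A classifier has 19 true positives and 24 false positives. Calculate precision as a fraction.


Precision = TP / (TP + FP) = 19 / 43 = 19/43.

19/43


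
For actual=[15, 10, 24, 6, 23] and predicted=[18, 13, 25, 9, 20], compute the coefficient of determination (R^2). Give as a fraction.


Mean(y) = 78/5. SS_res = 37. SS_tot = 1246/5. R^2 = 1 - 37/(1246/5) = 1061/1246.

1061/1246


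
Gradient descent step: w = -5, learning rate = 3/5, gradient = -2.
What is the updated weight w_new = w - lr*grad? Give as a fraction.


w_new = -5 - 3/5 * -2 = -5 - -6/5 = -19/5.

-19/5


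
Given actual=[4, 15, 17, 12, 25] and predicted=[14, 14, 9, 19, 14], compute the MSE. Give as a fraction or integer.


MSE = (1/5) * ((4-14)^2=100 + (15-14)^2=1 + (17-9)^2=64 + (12-19)^2=49 + (25-14)^2=121). Sum = 335. MSE = 67.

67


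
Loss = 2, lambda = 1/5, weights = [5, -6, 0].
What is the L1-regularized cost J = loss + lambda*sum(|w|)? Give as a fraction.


L1 norm = sum(|w|) = 11. J = 2 + 1/5 * 11 = 21/5.

21/5


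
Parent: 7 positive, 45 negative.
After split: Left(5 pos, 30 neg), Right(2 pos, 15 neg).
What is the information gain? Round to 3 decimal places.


H(parent) = 0.5700. H(left) = 0.5917, H(right) = 0.5226. Weighted = (35/52)*0.5917 + (17/52)*0.5226 = 0.5691. IG = 0.5700 - 0.5691 = 0.0009, which rounds to 0.001.

0.001


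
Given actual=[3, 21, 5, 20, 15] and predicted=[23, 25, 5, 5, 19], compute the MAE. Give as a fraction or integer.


MAE = (1/5) * (|3-23|=20 + |21-25|=4 + |5-5|=0 + |20-5|=15 + |15-19|=4). Sum = 43. MAE = 43/5.

43/5


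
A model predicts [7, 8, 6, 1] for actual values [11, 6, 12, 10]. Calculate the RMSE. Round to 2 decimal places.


MSE = 34.2500. RMSE = sqrt(34.2500) = 5.85.

5.85


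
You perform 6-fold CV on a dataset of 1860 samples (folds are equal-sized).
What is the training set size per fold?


Each validation fold has 1860/6 = 310 samples. Training set = 1860 - 310 = 1550.

1550


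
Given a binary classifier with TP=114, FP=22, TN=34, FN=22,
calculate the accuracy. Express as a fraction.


Accuracy = (TP + TN) / (TP + TN + FP + FN) = (114 + 34) / 192 = 37/48.

37/48


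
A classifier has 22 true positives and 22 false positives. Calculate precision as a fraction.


Precision = TP / (TP + FP) = 22 / 44 = 1/2.

1/2


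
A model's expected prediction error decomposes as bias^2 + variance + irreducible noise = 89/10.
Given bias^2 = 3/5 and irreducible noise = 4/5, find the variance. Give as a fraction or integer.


Total error = bias^2 + variance + irreducible noise. So variance = 89/10 - 3/5 - 4/5 = 15/2.

15/2


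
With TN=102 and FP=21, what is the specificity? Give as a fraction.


Specificity = TN / (TN + FP) = 102 / 123 = 34/41.

34/41


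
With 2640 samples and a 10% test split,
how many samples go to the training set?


Test set = 2640 * 10% = 264. Training set = 2640 - 264 = 2376.

2376


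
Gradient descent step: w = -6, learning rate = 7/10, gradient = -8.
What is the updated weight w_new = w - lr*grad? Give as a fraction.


w_new = -6 - 7/10 * -8 = -6 - -28/5 = -2/5.

-2/5


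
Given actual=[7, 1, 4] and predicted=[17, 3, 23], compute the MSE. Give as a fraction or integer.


MSE = (1/3) * ((7-17)^2=100 + (1-3)^2=4 + (4-23)^2=361). Sum = 465. MSE = 155.

155


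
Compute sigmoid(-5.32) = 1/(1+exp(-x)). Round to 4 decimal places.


sigma(-5.32) = 1/(1+e^(5.32)) = 1/(1+204.383882) = 1/205.383882 = 0.0049.

0.0049


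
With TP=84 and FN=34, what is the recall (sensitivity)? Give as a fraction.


Recall = TP / (TP + FN) = 84 / 118 = 42/59.

42/59


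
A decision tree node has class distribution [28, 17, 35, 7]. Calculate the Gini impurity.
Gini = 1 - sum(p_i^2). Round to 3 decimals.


Total = 87. Proportions: 28/87, 17/87, 35/87, 7/87. sum(p_i^2) = 0.3101. Gini = 1 - 0.3101 = 0.6899, which rounds to 0.690.

0.690


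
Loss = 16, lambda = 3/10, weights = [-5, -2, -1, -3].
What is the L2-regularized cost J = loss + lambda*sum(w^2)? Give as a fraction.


L2 sq norm = sum(w^2) = 39. J = 16 + 3/10 * 39 = 277/10.

277/10


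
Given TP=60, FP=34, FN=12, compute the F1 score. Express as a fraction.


Precision = 60/94 = 30/47. Recall = 60/72 = 5/6. F1 = 2*P*R/(P+R) = 60/83.

60/83


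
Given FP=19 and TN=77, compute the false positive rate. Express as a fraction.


FPR = FP / (FP + TN) = 19 / 96 = 19/96.

19/96


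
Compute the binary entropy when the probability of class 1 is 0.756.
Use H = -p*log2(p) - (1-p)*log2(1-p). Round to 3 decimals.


H = -0.756*log2(0.756) - 0.244*log2(0.244) = 0.802.

0.802


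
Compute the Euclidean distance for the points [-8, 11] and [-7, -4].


d = sqrt(sum of squared differences). (-8--7)^2=1, (11--4)^2=225. Sum = 226.

sqrt(226)


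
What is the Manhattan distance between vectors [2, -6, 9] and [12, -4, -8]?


d = sum of absolute differences: |2-12|=10 + |-6--4|=2 + |9--8|=17 = 29.

29


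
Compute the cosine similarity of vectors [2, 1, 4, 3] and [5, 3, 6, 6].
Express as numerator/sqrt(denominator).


dot = 55. |a|^2 = 30, |b|^2 = 106. cos = 55/sqrt(3180).

55/sqrt(3180)


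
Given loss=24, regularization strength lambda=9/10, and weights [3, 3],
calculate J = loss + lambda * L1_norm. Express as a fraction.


L1 norm = sum(|w|) = 6. J = 24 + 9/10 * 6 = 147/5.

147/5


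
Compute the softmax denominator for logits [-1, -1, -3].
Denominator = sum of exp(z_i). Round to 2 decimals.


Denom = e^-1=0.3679 + e^-1=0.3679 + e^-3=0.0498. Sum = 0.7856, which rounds to 0.79.

0.79


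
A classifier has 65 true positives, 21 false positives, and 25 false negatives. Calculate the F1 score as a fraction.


Precision = 65/86 = 65/86. Recall = 65/90 = 13/18. F1 = 2*P*R/(P+R) = 65/88.

65/88


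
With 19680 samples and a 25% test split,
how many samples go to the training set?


Test set = 19680 * 25% = 4920. Training set = 19680 - 4920 = 14760.

14760


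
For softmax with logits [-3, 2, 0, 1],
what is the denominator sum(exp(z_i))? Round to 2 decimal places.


Denom = e^-3=0.0498 + e^2=7.3891 + e^0=1.0000 + e^1=2.7183. Sum = 11.1572, which rounds to 11.16.

11.16


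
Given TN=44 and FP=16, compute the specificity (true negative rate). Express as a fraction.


Specificity = TN / (TN + FP) = 44 / 60 = 11/15.

11/15


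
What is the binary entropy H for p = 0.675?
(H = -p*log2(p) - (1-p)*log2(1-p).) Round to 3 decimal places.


H = -0.675*log2(0.675) - 0.325*log2(0.325) = 0.910.

0.910


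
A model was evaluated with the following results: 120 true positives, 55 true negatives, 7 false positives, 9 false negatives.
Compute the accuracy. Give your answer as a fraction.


Accuracy = (TP + TN) / (TP + TN + FP + FN) = (120 + 55) / 191 = 175/191.

175/191


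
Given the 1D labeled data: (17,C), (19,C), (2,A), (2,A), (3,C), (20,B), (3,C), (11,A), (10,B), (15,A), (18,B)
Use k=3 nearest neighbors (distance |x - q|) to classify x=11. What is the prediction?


Distances: |17-11|=6, |19-11|=8, |2-11|=9, |2-11|=9, |3-11|=8, |20-11|=9, |3-11|=8, |11-11|=0, |10-11|=1, |15-11|=4, |18-11|=7. 3 nearest: (11,A), (10,B), (15,A). Counts: {'A': 2, 'B': 1}. Majority class: A.

A


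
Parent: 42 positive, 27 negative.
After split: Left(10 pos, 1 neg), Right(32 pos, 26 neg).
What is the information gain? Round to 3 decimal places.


H(parent) = 0.9656. H(left) = 0.4395, H(right) = 0.9923. Weighted = (11/69)*0.4395 + (58/69)*0.9923 = 0.9042. IG = 0.9656 - 0.9042 = 0.0614, which rounds to 0.061.

0.061


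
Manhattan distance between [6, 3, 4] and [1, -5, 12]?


d = sum of absolute differences: |6-1|=5 + |3--5|=8 + |4-12|=8 = 21.

21


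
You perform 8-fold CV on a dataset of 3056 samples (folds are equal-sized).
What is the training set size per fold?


Each validation fold has 3056/8 = 382 samples. Training set = 3056 - 382 = 2674.

2674


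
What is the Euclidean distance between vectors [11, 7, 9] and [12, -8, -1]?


d = sqrt(sum of squared differences). (11-12)^2=1, (7--8)^2=225, (9--1)^2=100. Sum = 326.

sqrt(326)


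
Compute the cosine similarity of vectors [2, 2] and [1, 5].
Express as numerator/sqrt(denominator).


dot = 12. |a|^2 = 8, |b|^2 = 26. cos = 12/sqrt(208).

12/sqrt(208)


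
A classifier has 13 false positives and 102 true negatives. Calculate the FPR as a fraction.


FPR = FP / (FP + TN) = 13 / 115 = 13/115.

13/115


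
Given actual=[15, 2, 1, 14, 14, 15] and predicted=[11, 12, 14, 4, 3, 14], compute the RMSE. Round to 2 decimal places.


MSE = 84.5000. RMSE = sqrt(84.5000) = 9.19.

9.19


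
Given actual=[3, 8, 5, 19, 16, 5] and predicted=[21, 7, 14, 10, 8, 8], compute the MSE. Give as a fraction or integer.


MSE = (1/6) * ((3-21)^2=324 + (8-7)^2=1 + (5-14)^2=81 + (19-10)^2=81 + (16-8)^2=64 + (5-8)^2=9). Sum = 560. MSE = 280/3.

280/3


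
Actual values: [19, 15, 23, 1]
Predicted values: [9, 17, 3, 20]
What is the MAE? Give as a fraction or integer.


MAE = (1/4) * (|19-9|=10 + |15-17|=2 + |23-3|=20 + |1-20|=19). Sum = 51. MAE = 51/4.

51/4


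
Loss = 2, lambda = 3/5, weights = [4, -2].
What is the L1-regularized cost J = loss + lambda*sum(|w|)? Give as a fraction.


L1 norm = sum(|w|) = 6. J = 2 + 3/5 * 6 = 28/5.

28/5


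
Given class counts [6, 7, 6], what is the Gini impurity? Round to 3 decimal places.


Total = 19. Proportions: 6/19, 7/19, 6/19. sum(p_i^2) = 0.3352. Gini = 1 - 0.3352 = 0.6648, which rounds to 0.665.

0.665


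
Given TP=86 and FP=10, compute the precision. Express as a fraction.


Precision = TP / (TP + FP) = 86 / 96 = 43/48.

43/48


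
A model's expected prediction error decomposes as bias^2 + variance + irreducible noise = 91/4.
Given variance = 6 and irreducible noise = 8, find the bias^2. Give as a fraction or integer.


Total error = bias^2 + variance + irreducible noise. So bias^2 = 91/4 - 6 - 8 = 35/4.

35/4


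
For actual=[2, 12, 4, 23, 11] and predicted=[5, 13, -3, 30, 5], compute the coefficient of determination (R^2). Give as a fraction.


Mean(y) = 52/5. SS_res = 144. SS_tot = 1366/5. R^2 = 1 - 144/(1366/5) = 323/683.

323/683


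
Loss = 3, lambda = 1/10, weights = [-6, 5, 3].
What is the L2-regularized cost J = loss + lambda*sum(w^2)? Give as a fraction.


L2 sq norm = sum(w^2) = 70. J = 3 + 1/10 * 70 = 10.

10


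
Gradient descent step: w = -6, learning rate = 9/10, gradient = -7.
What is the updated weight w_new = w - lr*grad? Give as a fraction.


w_new = -6 - 9/10 * -7 = -6 - -63/10 = 3/10.

3/10


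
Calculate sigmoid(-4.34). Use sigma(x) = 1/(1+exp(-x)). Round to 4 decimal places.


sigma(-4.34) = 1/(1+e^(4.34)) = 1/(1+76.707539) = 1/77.707539 = 0.0129.

0.0129


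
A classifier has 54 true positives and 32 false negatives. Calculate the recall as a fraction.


Recall = TP / (TP + FN) = 54 / 86 = 27/43.

27/43


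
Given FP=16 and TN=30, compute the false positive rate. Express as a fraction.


FPR = FP / (FP + TN) = 16 / 46 = 8/23.

8/23


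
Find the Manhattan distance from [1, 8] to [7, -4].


d = sum of absolute differences: |1-7|=6 + |8--4|=12 = 18.

18


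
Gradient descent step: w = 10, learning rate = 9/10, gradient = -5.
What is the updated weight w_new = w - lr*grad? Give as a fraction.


w_new = 10 - 9/10 * -5 = 10 - -9/2 = 29/2.

29/2


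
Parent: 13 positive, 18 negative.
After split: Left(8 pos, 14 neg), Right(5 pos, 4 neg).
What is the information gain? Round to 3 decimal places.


H(parent) = 0.9812. H(left) = 0.9457, H(right) = 0.9911. Weighted = (22/31)*0.9457 + (9/31)*0.9911 = 0.9589. IG = 0.9812 - 0.9589 = 0.0223, which rounds to 0.022.

0.022


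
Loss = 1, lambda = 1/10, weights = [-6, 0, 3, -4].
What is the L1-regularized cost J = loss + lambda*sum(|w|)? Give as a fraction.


L1 norm = sum(|w|) = 13. J = 1 + 1/10 * 13 = 23/10.

23/10


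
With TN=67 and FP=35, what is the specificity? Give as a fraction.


Specificity = TN / (TN + FP) = 67 / 102 = 67/102.

67/102


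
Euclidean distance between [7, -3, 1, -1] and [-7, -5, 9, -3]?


d = sqrt(sum of squared differences). (7--7)^2=196, (-3--5)^2=4, (1-9)^2=64, (-1--3)^2=4. Sum = 268.

sqrt(268)


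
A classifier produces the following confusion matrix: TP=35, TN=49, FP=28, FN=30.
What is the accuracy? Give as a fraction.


Accuracy = (TP + TN) / (TP + TN + FP + FN) = (35 + 49) / 142 = 42/71.

42/71


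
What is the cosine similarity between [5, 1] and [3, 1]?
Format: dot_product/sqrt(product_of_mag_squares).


dot = 16. |a|^2 = 26, |b|^2 = 10. cos = 16/sqrt(260).

16/sqrt(260)


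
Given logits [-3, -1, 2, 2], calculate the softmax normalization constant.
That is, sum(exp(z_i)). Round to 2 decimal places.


Denom = e^-3=0.0498 + e^-1=0.3679 + e^2=7.3891 + e^2=7.3891. Sum = 15.1959, which rounds to 15.20.

15.20


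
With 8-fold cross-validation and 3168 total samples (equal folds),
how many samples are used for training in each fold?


Each validation fold has 3168/8 = 396 samples. Training set = 3168 - 396 = 2772.

2772


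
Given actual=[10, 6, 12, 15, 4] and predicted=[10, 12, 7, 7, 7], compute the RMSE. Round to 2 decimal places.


MSE = 26.8000. RMSE = sqrt(26.8000) = 5.18.

5.18


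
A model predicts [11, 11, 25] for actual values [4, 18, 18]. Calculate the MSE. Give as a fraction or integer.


MSE = (1/3) * ((4-11)^2=49 + (18-11)^2=49 + (18-25)^2=49). Sum = 147. MSE = 49.

49


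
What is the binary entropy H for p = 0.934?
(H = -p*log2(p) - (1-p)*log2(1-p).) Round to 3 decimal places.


H = -0.934*log2(0.934) - 0.066*log2(0.066) = 0.351.

0.351


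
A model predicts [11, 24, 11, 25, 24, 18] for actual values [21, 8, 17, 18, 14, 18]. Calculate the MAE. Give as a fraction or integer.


MAE = (1/6) * (|21-11|=10 + |8-24|=16 + |17-11|=6 + |18-25|=7 + |14-24|=10 + |18-18|=0). Sum = 49. MAE = 49/6.

49/6


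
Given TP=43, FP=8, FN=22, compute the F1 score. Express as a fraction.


Precision = 43/51 = 43/51. Recall = 43/65 = 43/65. F1 = 2*P*R/(P+R) = 43/58.

43/58


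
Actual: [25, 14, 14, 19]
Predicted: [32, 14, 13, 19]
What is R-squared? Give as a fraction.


Mean(y) = 18. SS_res = 50. SS_tot = 82. R^2 = 1 - 50/(82) = 16/41.

16/41


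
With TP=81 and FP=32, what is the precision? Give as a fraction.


Precision = TP / (TP + FP) = 81 / 113 = 81/113.

81/113


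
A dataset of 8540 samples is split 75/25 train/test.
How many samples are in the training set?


Test set = 8540 * 25% = 2135. Training set = 8540 - 2135 = 6405.

6405


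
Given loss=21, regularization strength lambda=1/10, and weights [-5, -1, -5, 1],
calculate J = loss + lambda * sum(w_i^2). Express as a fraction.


L2 sq norm = sum(w^2) = 52. J = 21 + 1/10 * 52 = 131/5.

131/5


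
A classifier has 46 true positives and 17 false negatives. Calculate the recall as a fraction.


Recall = TP / (TP + FN) = 46 / 63 = 46/63.

46/63


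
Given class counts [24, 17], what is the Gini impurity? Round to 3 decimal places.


Total = 41. Proportions: 24/41, 17/41. sum(p_i^2) = 0.5146. Gini = 1 - 0.5146 = 0.4854, which rounds to 0.485.

0.485


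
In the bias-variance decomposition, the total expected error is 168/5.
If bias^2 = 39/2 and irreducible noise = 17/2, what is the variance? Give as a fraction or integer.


Total error = bias^2 + variance + irreducible noise. So variance = 168/5 - 39/2 - 17/2 = 28/5.

28/5


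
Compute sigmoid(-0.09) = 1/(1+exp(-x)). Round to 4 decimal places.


sigma(-0.09) = 1/(1+e^(0.09)) = 1/(1+1.094174) = 1/2.094174 = 0.4775.

0.4775


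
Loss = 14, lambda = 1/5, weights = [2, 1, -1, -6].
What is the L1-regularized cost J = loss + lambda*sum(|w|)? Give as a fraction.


L1 norm = sum(|w|) = 10. J = 14 + 1/5 * 10 = 16.

16


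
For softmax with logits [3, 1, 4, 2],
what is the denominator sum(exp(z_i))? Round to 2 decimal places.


Denom = e^3=20.0855 + e^1=2.7183 + e^4=54.5982 + e^2=7.3891. Sum = 84.7911, which rounds to 84.79.

84.79


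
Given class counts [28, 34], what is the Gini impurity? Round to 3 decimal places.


Total = 62. Proportions: 28/62, 34/62. sum(p_i^2) = 0.5047. Gini = 1 - 0.5047 = 0.4953, which rounds to 0.495.

0.495


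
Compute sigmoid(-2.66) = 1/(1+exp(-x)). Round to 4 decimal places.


sigma(-2.66) = 1/(1+e^(2.66)) = 1/(1+14.296289) = 1/15.296289 = 0.0654.

0.0654


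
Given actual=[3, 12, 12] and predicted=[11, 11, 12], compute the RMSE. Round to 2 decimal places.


MSE = 21.6667. RMSE = sqrt(21.6667) = 4.65.

4.65


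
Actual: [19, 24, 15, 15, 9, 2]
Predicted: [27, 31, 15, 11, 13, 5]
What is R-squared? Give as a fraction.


Mean(y) = 14. SS_res = 154. SS_tot = 296. R^2 = 1 - 154/(296) = 71/148.

71/148


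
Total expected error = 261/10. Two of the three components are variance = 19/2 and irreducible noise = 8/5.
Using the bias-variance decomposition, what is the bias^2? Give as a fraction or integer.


Total error = bias^2 + variance + irreducible noise. So bias^2 = 261/10 - 19/2 - 8/5 = 15.

15


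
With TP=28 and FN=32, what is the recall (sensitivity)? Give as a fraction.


Recall = TP / (TP + FN) = 28 / 60 = 7/15.

7/15


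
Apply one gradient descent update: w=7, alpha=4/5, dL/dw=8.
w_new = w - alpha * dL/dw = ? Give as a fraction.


w_new = 7 - 4/5 * 8 = 7 - 32/5 = 3/5.

3/5


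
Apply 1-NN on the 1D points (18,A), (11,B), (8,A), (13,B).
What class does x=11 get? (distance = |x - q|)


Distances: |18-11|=7, |11-11|=0, |8-11|=3, |13-11|=2. 1 nearest: (11,B). Counts: {'B': 1}. Majority class: B.

B


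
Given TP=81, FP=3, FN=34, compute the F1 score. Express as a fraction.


Precision = 81/84 = 27/28. Recall = 81/115 = 81/115. F1 = 2*P*R/(P+R) = 162/199.

162/199


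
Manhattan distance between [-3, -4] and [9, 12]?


d = sum of absolute differences: |-3-9|=12 + |-4-12|=16 = 28.

28


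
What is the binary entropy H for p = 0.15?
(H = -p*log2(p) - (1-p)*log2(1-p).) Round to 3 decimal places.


H = -0.15*log2(0.15) - 0.85*log2(0.85) = 0.610.

0.610


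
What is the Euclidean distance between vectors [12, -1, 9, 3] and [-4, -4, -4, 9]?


d = sqrt(sum of squared differences). (12--4)^2=256, (-1--4)^2=9, (9--4)^2=169, (3-9)^2=36. Sum = 470.

sqrt(470)


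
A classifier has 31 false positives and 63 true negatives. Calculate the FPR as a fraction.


FPR = FP / (FP + TN) = 31 / 94 = 31/94.

31/94


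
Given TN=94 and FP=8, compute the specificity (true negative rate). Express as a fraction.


Specificity = TN / (TN + FP) = 94 / 102 = 47/51.

47/51


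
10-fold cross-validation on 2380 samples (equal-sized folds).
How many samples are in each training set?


Each validation fold has 2380/10 = 238 samples. Training set = 2380 - 238 = 2142.

2142


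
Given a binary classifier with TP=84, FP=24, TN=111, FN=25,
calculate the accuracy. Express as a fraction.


Accuracy = (TP + TN) / (TP + TN + FP + FN) = (84 + 111) / 244 = 195/244.

195/244


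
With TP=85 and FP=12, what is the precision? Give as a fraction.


Precision = TP / (TP + FP) = 85 / 97 = 85/97.

85/97


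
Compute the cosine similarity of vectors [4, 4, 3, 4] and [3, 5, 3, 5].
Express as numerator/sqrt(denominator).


dot = 61. |a|^2 = 57, |b|^2 = 68. cos = 61/sqrt(3876).

61/sqrt(3876)


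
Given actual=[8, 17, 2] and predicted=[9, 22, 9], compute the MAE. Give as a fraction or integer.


MAE = (1/3) * (|8-9|=1 + |17-22|=5 + |2-9|=7). Sum = 13. MAE = 13/3.

13/3


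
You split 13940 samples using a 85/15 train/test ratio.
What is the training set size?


Test set = 13940 * 15% = 2091. Training set = 13940 - 2091 = 11849.

11849


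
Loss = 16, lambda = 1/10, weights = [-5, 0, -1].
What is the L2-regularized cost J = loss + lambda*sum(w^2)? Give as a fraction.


L2 sq norm = sum(w^2) = 26. J = 16 + 1/10 * 26 = 93/5.

93/5


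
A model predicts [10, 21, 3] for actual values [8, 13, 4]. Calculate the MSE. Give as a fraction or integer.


MSE = (1/3) * ((8-10)^2=4 + (13-21)^2=64 + (4-3)^2=1). Sum = 69. MSE = 23.

23


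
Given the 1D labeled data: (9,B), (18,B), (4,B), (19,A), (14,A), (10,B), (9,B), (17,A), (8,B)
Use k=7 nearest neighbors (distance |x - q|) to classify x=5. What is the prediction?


Distances: |9-5|=4, |18-5|=13, |4-5|=1, |19-5|=14, |14-5|=9, |10-5|=5, |9-5|=4, |17-5|=12, |8-5|=3. 7 nearest: (4,B), (8,B), (9,B), (9,B), (10,B), (14,A), (17,A). Counts: {'B': 5, 'A': 2}. Majority class: B.

B


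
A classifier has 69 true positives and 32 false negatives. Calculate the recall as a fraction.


Recall = TP / (TP + FN) = 69 / 101 = 69/101.

69/101


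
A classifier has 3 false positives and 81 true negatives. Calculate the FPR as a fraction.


FPR = FP / (FP + TN) = 3 / 84 = 1/28.

1/28


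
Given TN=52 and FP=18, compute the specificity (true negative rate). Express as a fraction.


Specificity = TN / (TN + FP) = 52 / 70 = 26/35.

26/35


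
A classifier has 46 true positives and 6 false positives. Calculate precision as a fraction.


Precision = TP / (TP + FP) = 46 / 52 = 23/26.

23/26


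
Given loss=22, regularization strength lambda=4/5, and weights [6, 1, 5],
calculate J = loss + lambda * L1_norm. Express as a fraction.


L1 norm = sum(|w|) = 12. J = 22 + 4/5 * 12 = 158/5.

158/5


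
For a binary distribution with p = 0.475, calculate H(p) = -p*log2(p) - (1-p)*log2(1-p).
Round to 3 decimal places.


H = -0.475*log2(0.475) - 0.525*log2(0.525) = 0.998.

0.998


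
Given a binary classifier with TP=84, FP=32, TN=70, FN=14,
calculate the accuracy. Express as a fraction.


Accuracy = (TP + TN) / (TP + TN + FP + FN) = (84 + 70) / 200 = 77/100.

77/100


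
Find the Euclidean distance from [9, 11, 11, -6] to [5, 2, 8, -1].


d = sqrt(sum of squared differences). (9-5)^2=16, (11-2)^2=81, (11-8)^2=9, (-6--1)^2=25. Sum = 131.

sqrt(131)


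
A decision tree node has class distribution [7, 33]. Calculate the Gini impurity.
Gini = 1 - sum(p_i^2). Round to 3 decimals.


Total = 40. Proportions: 7/40, 33/40. sum(p_i^2) = 0.7112. Gini = 1 - 0.7112 = 0.2888, which rounds to 0.289.

0.289


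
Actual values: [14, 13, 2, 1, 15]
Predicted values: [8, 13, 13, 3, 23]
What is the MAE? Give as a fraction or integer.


MAE = (1/5) * (|14-8|=6 + |13-13|=0 + |2-13|=11 + |1-3|=2 + |15-23|=8). Sum = 27. MAE = 27/5.

27/5


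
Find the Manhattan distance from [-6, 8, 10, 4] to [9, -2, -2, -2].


d = sum of absolute differences: |-6-9|=15 + |8--2|=10 + |10--2|=12 + |4--2|=6 = 43.

43


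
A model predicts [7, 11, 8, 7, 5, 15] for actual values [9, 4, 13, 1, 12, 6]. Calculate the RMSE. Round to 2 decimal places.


MSE = 40.6667. RMSE = sqrt(40.6667) = 6.38.

6.38


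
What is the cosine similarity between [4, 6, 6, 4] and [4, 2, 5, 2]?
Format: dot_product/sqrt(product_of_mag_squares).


dot = 66. |a|^2 = 104, |b|^2 = 49. cos = 66/sqrt(5096).

66/sqrt(5096)


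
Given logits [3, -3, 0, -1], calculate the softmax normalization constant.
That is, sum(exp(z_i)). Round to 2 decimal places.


Denom = e^3=20.0855 + e^-3=0.0498 + e^0=1.0000 + e^-1=0.3679. Sum = 21.5032, which rounds to 21.50.

21.50


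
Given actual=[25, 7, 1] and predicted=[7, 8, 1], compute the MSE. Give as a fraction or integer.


MSE = (1/3) * ((25-7)^2=324 + (7-8)^2=1 + (1-1)^2=0). Sum = 325. MSE = 325/3.

325/3


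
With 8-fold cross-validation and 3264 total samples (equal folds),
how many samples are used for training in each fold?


Each validation fold has 3264/8 = 408 samples. Training set = 3264 - 408 = 2856.

2856


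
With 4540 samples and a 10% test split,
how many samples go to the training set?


Test set = 4540 * 10% = 454. Training set = 4540 - 454 = 4086.

4086


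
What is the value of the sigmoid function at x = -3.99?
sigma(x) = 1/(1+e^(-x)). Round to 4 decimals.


sigma(-3.99) = 1/(1+e^(3.99)) = 1/(1+54.054889) = 1/55.054889 = 0.0182.

0.0182


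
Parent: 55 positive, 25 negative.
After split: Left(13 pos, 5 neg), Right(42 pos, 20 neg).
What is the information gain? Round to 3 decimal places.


H(parent) = 0.8960. H(left) = 0.8524, H(right) = 0.9072. Weighted = (18/80)*0.8524 + (62/80)*0.9072 = 0.8949. IG = 0.8960 - 0.8949 = 0.0011, which rounds to 0.001.

0.001


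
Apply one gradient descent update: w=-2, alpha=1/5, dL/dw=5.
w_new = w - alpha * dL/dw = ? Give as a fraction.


w_new = -2 - 1/5 * 5 = -2 - 1 = -3.

-3


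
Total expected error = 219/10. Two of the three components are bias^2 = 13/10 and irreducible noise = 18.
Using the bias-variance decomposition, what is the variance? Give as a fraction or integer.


Total error = bias^2 + variance + irreducible noise. So variance = 219/10 - 13/10 - 18 = 13/5.

13/5


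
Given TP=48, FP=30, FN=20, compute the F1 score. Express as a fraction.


Precision = 48/78 = 8/13. Recall = 48/68 = 12/17. F1 = 2*P*R/(P+R) = 48/73.

48/73


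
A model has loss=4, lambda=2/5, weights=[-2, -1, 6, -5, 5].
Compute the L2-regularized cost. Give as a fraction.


L2 sq norm = sum(w^2) = 91. J = 4 + 2/5 * 91 = 202/5.

202/5


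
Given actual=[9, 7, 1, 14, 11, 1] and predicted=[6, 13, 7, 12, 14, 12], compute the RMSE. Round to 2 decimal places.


MSE = 35.8333. RMSE = sqrt(35.8333) = 5.99.

5.99


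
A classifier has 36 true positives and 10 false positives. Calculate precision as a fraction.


Precision = TP / (TP + FP) = 36 / 46 = 18/23.

18/23


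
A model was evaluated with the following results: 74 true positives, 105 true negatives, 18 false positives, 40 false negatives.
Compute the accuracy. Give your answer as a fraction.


Accuracy = (TP + TN) / (TP + TN + FP + FN) = (74 + 105) / 237 = 179/237.

179/237


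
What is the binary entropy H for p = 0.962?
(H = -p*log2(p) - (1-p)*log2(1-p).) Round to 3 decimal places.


H = -0.962*log2(0.962) - 0.038*log2(0.038) = 0.233.

0.233


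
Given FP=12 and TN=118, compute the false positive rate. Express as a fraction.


FPR = FP / (FP + TN) = 12 / 130 = 6/65.

6/65


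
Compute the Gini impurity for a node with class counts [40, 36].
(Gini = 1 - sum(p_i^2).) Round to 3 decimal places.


Total = 76. Proportions: 40/76, 36/76. sum(p_i^2) = 0.5014. Gini = 1 - 0.5014 = 0.4986, which rounds to 0.499.

0.499


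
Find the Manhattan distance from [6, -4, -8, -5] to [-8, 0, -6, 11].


d = sum of absolute differences: |6--8|=14 + |-4-0|=4 + |-8--6|=2 + |-5-11|=16 = 36.

36


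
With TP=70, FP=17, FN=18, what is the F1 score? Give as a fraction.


Precision = 70/87 = 70/87. Recall = 70/88 = 35/44. F1 = 2*P*R/(P+R) = 4/5.

4/5


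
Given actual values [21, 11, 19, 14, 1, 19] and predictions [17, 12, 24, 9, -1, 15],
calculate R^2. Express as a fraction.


Mean(y) = 85/6. SS_res = 87. SS_tot = 1661/6. R^2 = 1 - 87/(1661/6) = 1139/1661.

1139/1661


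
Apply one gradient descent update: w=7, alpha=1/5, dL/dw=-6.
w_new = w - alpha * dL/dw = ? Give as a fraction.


w_new = 7 - 1/5 * -6 = 7 - -6/5 = 41/5.

41/5


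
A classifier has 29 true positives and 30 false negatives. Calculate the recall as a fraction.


Recall = TP / (TP + FN) = 29 / 59 = 29/59.

29/59


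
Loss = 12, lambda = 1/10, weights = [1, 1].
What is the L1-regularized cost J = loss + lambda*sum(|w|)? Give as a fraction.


L1 norm = sum(|w|) = 2. J = 12 + 1/10 * 2 = 61/5.

61/5


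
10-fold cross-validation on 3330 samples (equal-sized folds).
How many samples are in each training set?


Each validation fold has 3330/10 = 333 samples. Training set = 3330 - 333 = 2997.

2997


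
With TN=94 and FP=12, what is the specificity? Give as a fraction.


Specificity = TN / (TN + FP) = 94 / 106 = 47/53.

47/53


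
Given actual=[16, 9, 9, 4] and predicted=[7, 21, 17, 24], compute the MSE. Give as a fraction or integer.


MSE = (1/4) * ((16-7)^2=81 + (9-21)^2=144 + (9-17)^2=64 + (4-24)^2=400). Sum = 689. MSE = 689/4.

689/4


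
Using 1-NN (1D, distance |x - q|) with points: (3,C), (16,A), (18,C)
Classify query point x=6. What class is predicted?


Distances: |3-6|=3, |16-6|=10, |18-6|=12. 1 nearest: (3,C). Counts: {'C': 1}. Majority class: C.

C


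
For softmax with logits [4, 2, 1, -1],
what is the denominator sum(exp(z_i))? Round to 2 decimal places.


Denom = e^4=54.5982 + e^2=7.3891 + e^1=2.7183 + e^-1=0.3679. Sum = 65.0735, which rounds to 65.07.

65.07


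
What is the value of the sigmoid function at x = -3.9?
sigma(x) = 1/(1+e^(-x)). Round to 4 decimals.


sigma(-3.9) = 1/(1+e^(3.9)) = 1/(1+49.402449) = 1/50.402449 = 0.0198.

0.0198


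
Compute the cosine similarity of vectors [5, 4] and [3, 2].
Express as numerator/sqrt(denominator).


dot = 23. |a|^2 = 41, |b|^2 = 13. cos = 23/sqrt(533).

23/sqrt(533)


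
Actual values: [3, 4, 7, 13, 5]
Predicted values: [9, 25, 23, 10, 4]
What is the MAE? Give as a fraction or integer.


MAE = (1/5) * (|3-9|=6 + |4-25|=21 + |7-23|=16 + |13-10|=3 + |5-4|=1). Sum = 47. MAE = 47/5.

47/5


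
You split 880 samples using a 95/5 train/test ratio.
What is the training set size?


Test set = 880 * 5% = 44. Training set = 880 - 44 = 836.

836


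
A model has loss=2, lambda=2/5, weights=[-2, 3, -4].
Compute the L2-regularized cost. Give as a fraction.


L2 sq norm = sum(w^2) = 29. J = 2 + 2/5 * 29 = 68/5.

68/5


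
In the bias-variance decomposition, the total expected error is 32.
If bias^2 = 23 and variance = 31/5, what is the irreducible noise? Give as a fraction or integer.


Total error = bias^2 + variance + irreducible noise. So irreducible noise = 32 - 23 - 31/5 = 14/5.

14/5


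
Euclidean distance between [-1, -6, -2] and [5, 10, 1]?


d = sqrt(sum of squared differences). (-1-5)^2=36, (-6-10)^2=256, (-2-1)^2=9. Sum = 301.

sqrt(301)


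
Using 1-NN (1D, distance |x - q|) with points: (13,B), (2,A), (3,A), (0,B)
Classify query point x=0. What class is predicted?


Distances: |13-0|=13, |2-0|=2, |3-0|=3, |0-0|=0. 1 nearest: (0,B). Counts: {'B': 1}. Majority class: B.

B


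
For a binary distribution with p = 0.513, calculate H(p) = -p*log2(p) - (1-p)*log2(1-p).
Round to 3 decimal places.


H = -0.513*log2(0.513) - 0.487*log2(0.487) = 1.000.

1.000


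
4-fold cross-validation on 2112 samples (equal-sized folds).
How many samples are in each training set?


Each validation fold has 2112/4 = 528 samples. Training set = 2112 - 528 = 1584.

1584


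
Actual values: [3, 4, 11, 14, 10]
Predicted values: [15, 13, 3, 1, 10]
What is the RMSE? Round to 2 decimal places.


MSE = 91.6000. RMSE = sqrt(91.6000) = 9.57.

9.57


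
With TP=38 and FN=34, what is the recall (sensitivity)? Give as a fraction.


Recall = TP / (TP + FN) = 38 / 72 = 19/36.

19/36


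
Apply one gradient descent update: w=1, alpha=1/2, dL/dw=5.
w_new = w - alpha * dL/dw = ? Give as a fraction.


w_new = 1 - 1/2 * 5 = 1 - 5/2 = -3/2.

-3/2


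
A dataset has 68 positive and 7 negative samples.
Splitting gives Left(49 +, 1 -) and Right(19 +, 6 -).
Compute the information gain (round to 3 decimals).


H(parent) = 0.4475. H(left) = 0.1414, H(right) = 0.7950. Weighted = (50/75)*0.1414 + (25/75)*0.7950 = 0.3593. IG = 0.4475 - 0.3593 = 0.0882, which rounds to 0.088.

0.088


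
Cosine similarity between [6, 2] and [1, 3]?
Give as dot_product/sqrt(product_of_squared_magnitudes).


dot = 12. |a|^2 = 40, |b|^2 = 10. cos = 12/sqrt(400).

12/sqrt(400)


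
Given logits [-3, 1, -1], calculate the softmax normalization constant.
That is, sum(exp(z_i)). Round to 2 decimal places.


Denom = e^-3=0.0498 + e^1=2.7183 + e^-1=0.3679. Sum = 3.1360, which rounds to 3.14.

3.14


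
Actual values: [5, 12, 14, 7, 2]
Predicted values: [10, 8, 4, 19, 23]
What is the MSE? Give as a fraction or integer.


MSE = (1/5) * ((5-10)^2=25 + (12-8)^2=16 + (14-4)^2=100 + (7-19)^2=144 + (2-23)^2=441). Sum = 726. MSE = 726/5.

726/5


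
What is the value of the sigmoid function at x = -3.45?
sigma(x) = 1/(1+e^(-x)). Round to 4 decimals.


sigma(-3.45) = 1/(1+e^(3.45)) = 1/(1+31.500392) = 1/32.500392 = 0.0308.

0.0308


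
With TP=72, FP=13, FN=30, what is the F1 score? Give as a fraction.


Precision = 72/85 = 72/85. Recall = 72/102 = 12/17. F1 = 2*P*R/(P+R) = 144/187.

144/187


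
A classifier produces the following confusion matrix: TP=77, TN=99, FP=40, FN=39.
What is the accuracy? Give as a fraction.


Accuracy = (TP + TN) / (TP + TN + FP + FN) = (77 + 99) / 255 = 176/255.

176/255


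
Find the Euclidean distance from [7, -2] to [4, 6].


d = sqrt(sum of squared differences). (7-4)^2=9, (-2-6)^2=64. Sum = 73.

sqrt(73)


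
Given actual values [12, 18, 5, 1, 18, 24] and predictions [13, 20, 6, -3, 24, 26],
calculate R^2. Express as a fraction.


Mean(y) = 13. SS_res = 62. SS_tot = 380. R^2 = 1 - 62/(380) = 159/190.

159/190


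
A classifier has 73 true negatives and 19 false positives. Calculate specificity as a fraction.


Specificity = TN / (TN + FP) = 73 / 92 = 73/92.

73/92


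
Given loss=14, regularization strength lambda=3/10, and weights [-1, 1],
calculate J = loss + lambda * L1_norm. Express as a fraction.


L1 norm = sum(|w|) = 2. J = 14 + 3/10 * 2 = 73/5.

73/5


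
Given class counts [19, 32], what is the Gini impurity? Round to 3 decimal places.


Total = 51. Proportions: 19/51, 32/51. sum(p_i^2) = 0.5325. Gini = 1 - 0.5325 = 0.4675, which rounds to 0.468.

0.468


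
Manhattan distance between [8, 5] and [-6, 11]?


d = sum of absolute differences: |8--6|=14 + |5-11|=6 = 20.

20


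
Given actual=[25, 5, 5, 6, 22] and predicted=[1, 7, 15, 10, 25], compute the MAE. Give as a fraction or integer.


MAE = (1/5) * (|25-1|=24 + |5-7|=2 + |5-15|=10 + |6-10|=4 + |22-25|=3). Sum = 43. MAE = 43/5.

43/5


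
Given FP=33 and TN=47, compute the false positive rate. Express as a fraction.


FPR = FP / (FP + TN) = 33 / 80 = 33/80.

33/80


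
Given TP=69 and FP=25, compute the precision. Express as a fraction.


Precision = TP / (TP + FP) = 69 / 94 = 69/94.

69/94


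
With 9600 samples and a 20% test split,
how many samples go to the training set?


Test set = 9600 * 20% = 1920. Training set = 9600 - 1920 = 7680.

7680


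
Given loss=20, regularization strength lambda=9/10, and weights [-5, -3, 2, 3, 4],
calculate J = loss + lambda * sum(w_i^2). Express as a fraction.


L2 sq norm = sum(w^2) = 63. J = 20 + 9/10 * 63 = 767/10.

767/10


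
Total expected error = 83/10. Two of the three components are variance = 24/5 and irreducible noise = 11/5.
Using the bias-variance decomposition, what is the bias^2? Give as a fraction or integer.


Total error = bias^2 + variance + irreducible noise. So bias^2 = 83/10 - 24/5 - 11/5 = 13/10.

13/10


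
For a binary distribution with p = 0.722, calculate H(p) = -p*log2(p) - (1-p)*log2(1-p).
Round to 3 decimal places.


H = -0.722*log2(0.722) - 0.278*log2(0.278) = 0.853.

0.853


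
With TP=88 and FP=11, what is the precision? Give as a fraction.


Precision = TP / (TP + FP) = 88 / 99 = 8/9.

8/9


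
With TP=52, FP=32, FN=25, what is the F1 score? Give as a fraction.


Precision = 52/84 = 13/21. Recall = 52/77 = 52/77. F1 = 2*P*R/(P+R) = 104/161.

104/161


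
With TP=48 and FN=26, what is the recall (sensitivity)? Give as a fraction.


Recall = TP / (TP + FN) = 48 / 74 = 24/37.

24/37


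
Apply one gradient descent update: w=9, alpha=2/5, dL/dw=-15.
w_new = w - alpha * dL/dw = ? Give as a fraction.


w_new = 9 - 2/5 * -15 = 9 - -6 = 15.

15


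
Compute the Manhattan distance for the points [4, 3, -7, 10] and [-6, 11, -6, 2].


d = sum of absolute differences: |4--6|=10 + |3-11|=8 + |-7--6|=1 + |10-2|=8 = 27.

27


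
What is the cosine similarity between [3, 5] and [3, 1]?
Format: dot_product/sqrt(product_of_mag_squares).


dot = 14. |a|^2 = 34, |b|^2 = 10. cos = 14/sqrt(340).

14/sqrt(340)


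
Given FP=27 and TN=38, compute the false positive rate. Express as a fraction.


FPR = FP / (FP + TN) = 27 / 65 = 27/65.

27/65


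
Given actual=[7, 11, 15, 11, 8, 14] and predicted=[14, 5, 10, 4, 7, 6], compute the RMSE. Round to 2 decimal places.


MSE = 37.3333. RMSE = sqrt(37.3333) = 6.11.

6.11


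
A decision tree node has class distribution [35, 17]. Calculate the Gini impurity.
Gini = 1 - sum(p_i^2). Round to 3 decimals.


Total = 52. Proportions: 35/52, 17/52. sum(p_i^2) = 0.5599. Gini = 1 - 0.5599 = 0.4401, which rounds to 0.440.

0.440


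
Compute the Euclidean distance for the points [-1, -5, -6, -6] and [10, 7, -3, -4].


d = sqrt(sum of squared differences). (-1-10)^2=121, (-5-7)^2=144, (-6--3)^2=9, (-6--4)^2=4. Sum = 278.

sqrt(278)


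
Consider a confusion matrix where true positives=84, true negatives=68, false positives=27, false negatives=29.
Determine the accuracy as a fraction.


Accuracy = (TP + TN) / (TP + TN + FP + FN) = (84 + 68) / 208 = 19/26.

19/26


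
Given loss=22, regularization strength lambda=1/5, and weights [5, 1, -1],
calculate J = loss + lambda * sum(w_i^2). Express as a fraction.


L2 sq norm = sum(w^2) = 27. J = 22 + 1/5 * 27 = 137/5.

137/5


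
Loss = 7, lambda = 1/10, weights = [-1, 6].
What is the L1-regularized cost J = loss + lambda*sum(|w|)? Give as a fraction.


L1 norm = sum(|w|) = 7. J = 7 + 1/10 * 7 = 77/10.

77/10


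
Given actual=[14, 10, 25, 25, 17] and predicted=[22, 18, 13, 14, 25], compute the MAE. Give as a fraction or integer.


MAE = (1/5) * (|14-22|=8 + |10-18|=8 + |25-13|=12 + |25-14|=11 + |17-25|=8). Sum = 47. MAE = 47/5.

47/5


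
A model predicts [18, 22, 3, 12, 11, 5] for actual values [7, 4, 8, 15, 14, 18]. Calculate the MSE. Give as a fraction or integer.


MSE = (1/6) * ((7-18)^2=121 + (4-22)^2=324 + (8-3)^2=25 + (15-12)^2=9 + (14-11)^2=9 + (18-5)^2=169). Sum = 657. MSE = 219/2.

219/2


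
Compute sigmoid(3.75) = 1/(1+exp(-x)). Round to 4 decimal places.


sigma(3.75) = 1/(1+e^(-3.75)) = 1/(1+0.023518) = 1/1.023518 = 0.9770.

0.9770


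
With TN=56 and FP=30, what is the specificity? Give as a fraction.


Specificity = TN / (TN + FP) = 56 / 86 = 28/43.

28/43


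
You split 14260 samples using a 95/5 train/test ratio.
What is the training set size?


Test set = 14260 * 5% = 713. Training set = 14260 - 713 = 13547.

13547


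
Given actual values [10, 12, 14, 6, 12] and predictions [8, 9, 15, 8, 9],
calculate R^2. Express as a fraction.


Mean(y) = 54/5. SS_res = 27. SS_tot = 184/5. R^2 = 1 - 27/(184/5) = 49/184.

49/184


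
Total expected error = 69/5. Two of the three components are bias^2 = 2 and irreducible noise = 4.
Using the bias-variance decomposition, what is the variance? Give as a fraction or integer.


Total error = bias^2 + variance + irreducible noise. So variance = 69/5 - 2 - 4 = 39/5.

39/5


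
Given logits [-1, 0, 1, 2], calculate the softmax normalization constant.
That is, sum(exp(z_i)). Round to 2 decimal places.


Denom = e^-1=0.3679 + e^0=1.0000 + e^1=2.7183 + e^2=7.3891. Sum = 11.4753, which rounds to 11.48.

11.48
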